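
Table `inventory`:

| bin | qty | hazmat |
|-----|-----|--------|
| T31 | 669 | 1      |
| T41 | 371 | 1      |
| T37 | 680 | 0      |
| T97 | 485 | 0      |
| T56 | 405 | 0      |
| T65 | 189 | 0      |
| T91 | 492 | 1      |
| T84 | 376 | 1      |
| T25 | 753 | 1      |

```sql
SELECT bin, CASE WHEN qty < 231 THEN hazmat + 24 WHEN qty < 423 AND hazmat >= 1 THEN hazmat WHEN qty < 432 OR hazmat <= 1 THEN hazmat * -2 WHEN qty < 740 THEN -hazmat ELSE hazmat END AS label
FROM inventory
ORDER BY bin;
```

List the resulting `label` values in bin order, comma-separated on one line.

bin=T25: qty < 432 OR hazmat <= 1 → -2
bin=T31: qty < 432 OR hazmat <= 1 → -2
bin=T37: qty < 432 OR hazmat <= 1 → 0
bin=T41: qty < 423 AND hazmat >= 1 → 1
bin=T56: qty < 432 OR hazmat <= 1 → 0
bin=T65: qty < 231 → 24
bin=T84: qty < 423 AND hazmat >= 1 → 1
bin=T91: qty < 432 OR hazmat <= 1 → -2
bin=T97: qty < 432 OR hazmat <= 1 → 0

-2, -2, 0, 1, 0, 24, 1, -2, 0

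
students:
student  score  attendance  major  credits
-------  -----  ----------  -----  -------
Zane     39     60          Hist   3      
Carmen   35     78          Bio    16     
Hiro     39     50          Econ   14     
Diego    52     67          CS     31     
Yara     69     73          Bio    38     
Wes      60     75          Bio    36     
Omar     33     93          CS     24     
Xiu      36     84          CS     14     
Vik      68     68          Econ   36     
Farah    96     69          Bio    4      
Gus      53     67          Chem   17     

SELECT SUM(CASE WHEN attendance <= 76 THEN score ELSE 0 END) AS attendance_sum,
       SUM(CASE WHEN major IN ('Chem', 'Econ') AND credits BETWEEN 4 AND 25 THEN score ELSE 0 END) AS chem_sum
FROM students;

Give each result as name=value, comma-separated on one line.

attendance_sum=476, chem_sum=92

[attendance_sum: attendance <= 76]
student=Zane: ✓ → 39
student=Carmen: ✗
student=Hiro: ✓ → 39
student=Diego: ✓ → 52
student=Yara: ✓ → 69
student=Wes: ✓ → 60
student=Omar: ✗
student=Xiu: ✗
student=Vik: ✓ → 68
student=Farah: ✓ → 96
student=Gus: ✓ → 53
attendance_sum = 39 + 39 + 52 + 69 + 60 + 68 + 96 + 53 = 476
—
[chem_sum: major IN ('Chem', 'Econ') AND credits BETWEEN 4 AND 25]
student=Zane: ✗
student=Carmen: ✗
student=Hiro: ✓ → 39
student=Diego: ✗
student=Yara: ✗
student=Wes: ✗
student=Omar: ✗
student=Xiu: ✗
student=Vik: ✗
student=Farah: ✗
student=Gus: ✓ → 53
chem_sum = 39 + 53 = 92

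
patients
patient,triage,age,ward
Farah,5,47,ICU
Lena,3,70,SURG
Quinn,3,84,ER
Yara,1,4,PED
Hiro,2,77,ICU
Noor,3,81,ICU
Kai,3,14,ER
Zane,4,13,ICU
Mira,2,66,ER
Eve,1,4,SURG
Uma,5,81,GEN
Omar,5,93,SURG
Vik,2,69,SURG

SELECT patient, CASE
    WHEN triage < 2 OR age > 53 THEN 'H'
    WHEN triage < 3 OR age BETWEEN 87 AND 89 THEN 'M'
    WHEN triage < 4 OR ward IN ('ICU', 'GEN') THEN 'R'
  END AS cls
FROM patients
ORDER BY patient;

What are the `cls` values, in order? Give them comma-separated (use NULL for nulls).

patient=Eve: triage < 2 OR age > 53 → H
patient=Farah: triage < 4 OR ward IN ('ICU', 'GEN') → R
patient=Hiro: triage < 2 OR age > 53 → H
patient=Kai: triage < 4 OR ward IN ('ICU', 'GEN') → R
patient=Lena: triage < 2 OR age > 53 → H
patient=Mira: triage < 2 OR age > 53 → H
patient=Noor: triage < 2 OR age > 53 → H
patient=Omar: triage < 2 OR age > 53 → H
patient=Quinn: triage < 2 OR age > 53 → H
patient=Uma: triage < 2 OR age > 53 → H
patient=Vik: triage < 2 OR age > 53 → H
patient=Yara: triage < 2 OR age > 53 → H
patient=Zane: triage < 4 OR ward IN ('ICU', 'GEN') → R

H, R, H, R, H, H, H, H, H, H, H, H, R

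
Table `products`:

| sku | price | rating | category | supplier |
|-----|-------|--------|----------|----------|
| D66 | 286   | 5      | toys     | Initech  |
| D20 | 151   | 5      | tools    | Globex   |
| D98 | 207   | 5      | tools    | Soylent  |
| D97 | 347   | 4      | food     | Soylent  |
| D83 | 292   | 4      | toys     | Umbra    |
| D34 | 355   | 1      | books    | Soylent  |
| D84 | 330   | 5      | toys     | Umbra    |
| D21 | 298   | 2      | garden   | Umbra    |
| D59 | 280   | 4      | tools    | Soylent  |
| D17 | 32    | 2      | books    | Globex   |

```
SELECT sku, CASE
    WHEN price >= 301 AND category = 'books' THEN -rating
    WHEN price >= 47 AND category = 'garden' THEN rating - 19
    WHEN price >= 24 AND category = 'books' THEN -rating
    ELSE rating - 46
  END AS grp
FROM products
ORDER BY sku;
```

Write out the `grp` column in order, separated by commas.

-2, -41, -17, -1, -42, -41, -42, -41, -42, -41

sku=D17: price >= 24 AND category = 'books' → -2
sku=D20: ELSE → -41
sku=D21: price >= 47 AND category = 'garden' → -17
sku=D34: price >= 301 AND category = 'books' → -1
sku=D59: ELSE → -42
sku=D66: ELSE → -41
sku=D83: ELSE → -42
sku=D84: ELSE → -41
sku=D97: ELSE → -42
sku=D98: ELSE → -41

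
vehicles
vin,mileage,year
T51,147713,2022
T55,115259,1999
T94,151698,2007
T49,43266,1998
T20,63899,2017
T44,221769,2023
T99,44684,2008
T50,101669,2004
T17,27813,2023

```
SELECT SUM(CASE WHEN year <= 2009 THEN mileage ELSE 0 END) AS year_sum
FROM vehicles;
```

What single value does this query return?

456576

vin=T51: ✗
vin=T55: ✓ → 115259
vin=T94: ✓ → 151698
vin=T49: ✓ → 43266
vin=T20: ✗
vin=T44: ✗
vin=T99: ✓ → 44684
vin=T50: ✓ → 101669
vin=T17: ✗
year_sum = 115259 + 151698 + 43266 + 44684 + 101669 = 456576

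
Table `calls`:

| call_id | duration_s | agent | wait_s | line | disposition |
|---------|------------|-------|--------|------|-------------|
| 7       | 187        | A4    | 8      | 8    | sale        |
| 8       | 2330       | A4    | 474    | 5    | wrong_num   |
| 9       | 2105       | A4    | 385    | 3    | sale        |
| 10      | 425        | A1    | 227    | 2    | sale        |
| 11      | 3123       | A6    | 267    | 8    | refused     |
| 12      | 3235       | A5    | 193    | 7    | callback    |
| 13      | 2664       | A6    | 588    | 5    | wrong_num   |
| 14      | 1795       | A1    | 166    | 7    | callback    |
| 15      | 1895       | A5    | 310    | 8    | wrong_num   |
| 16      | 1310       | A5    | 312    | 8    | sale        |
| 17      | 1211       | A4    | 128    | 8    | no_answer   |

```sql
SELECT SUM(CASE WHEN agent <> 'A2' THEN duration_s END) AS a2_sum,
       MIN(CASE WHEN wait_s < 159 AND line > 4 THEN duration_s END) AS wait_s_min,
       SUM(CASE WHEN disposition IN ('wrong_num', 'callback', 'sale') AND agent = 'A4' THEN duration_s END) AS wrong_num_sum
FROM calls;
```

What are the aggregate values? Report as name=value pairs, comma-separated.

a2_sum=20280, wait_s_min=187, wrong_num_sum=4622

[a2_sum: agent <> 'A2']
call_id=7: ✓ → 187
call_id=8: ✓ → 2330
call_id=9: ✓ → 2105
call_id=10: ✓ → 425
call_id=11: ✓ → 3123
call_id=12: ✓ → 3235
call_id=13: ✓ → 2664
call_id=14: ✓ → 1795
call_id=15: ✓ → 1895
call_id=16: ✓ → 1310
call_id=17: ✓ → 1211
a2_sum = 187 + 2330 + 2105 + 425 + 3123 + 3235 + 2664 + 1795 + 1895 + 1310 + 1211 = 20280
—
[wait_s_min: wait_s < 159 AND line > 4]
call_id=7: ✓ → 187
call_id=8: ✗
call_id=9: ✗
call_id=10: ✗
call_id=11: ✗
call_id=12: ✗
call_id=13: ✗
call_id=14: ✗
call_id=15: ✗
call_id=16: ✗
call_id=17: ✓ → 1211
wait_s_min = MIN(187, 1211) = 187
—
[wrong_num_sum: disposition IN ('wrong_num', 'callback', 'sale') AND agent = 'A4']
call_id=7: ✓ → 187
call_id=8: ✓ → 2330
call_id=9: ✓ → 2105
call_id=10: ✗
call_id=11: ✗
call_id=12: ✗
call_id=13: ✗
call_id=14: ✗
call_id=15: ✗
call_id=16: ✗
call_id=17: ✗
wrong_num_sum = 187 + 2330 + 2105 = 4622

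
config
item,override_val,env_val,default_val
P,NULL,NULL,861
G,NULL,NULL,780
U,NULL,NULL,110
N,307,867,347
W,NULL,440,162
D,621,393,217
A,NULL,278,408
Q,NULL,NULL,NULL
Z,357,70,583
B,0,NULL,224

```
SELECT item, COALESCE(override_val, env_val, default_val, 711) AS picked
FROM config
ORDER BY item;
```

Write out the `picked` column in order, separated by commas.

item=A: override_val=NULL, env_val=278 → 278
item=B: override_val=0 → 0
item=D: override_val=621 → 621
item=G: override_val=NULL, env_val=NULL, default_val=780 → 780
item=N: override_val=307 → 307
item=P: override_val=NULL, env_val=NULL, default_val=861 → 861
item=Q: override_val=NULL, env_val=NULL, default_val=NULL, → literal 711 → 711
item=U: override_val=NULL, env_val=NULL, default_val=110 → 110
item=W: override_val=NULL, env_val=440 → 440
item=Z: override_val=357 → 357

278, 0, 621, 780, 307, 861, 711, 110, 440, 357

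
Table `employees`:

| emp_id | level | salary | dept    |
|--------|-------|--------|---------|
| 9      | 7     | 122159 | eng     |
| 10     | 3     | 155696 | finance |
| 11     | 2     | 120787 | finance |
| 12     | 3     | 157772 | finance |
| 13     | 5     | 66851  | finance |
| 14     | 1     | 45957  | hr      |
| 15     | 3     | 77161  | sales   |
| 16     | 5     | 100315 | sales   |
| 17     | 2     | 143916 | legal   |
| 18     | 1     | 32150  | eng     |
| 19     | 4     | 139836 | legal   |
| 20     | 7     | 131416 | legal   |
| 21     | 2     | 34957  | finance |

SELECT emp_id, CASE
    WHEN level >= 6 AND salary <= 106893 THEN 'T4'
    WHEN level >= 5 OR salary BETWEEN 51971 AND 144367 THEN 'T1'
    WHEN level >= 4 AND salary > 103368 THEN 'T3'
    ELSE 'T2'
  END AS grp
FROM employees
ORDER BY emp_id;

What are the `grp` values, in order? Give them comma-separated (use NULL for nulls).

emp_id=9: level >= 5 OR salary BETWEEN 51971 AND 144367 → T1
emp_id=10: ELSE → T2
emp_id=11: level >= 5 OR salary BETWEEN 51971 AND 144367 → T1
emp_id=12: ELSE → T2
emp_id=13: level >= 5 OR salary BETWEEN 51971 AND 144367 → T1
emp_id=14: ELSE → T2
emp_id=15: level >= 5 OR salary BETWEEN 51971 AND 144367 → T1
emp_id=16: level >= 5 OR salary BETWEEN 51971 AND 144367 → T1
emp_id=17: level >= 5 OR salary BETWEEN 51971 AND 144367 → T1
emp_id=18: ELSE → T2
emp_id=19: level >= 5 OR salary BETWEEN 51971 AND 144367 → T1
emp_id=20: level >= 5 OR salary BETWEEN 51971 AND 144367 → T1
emp_id=21: ELSE → T2

T1, T2, T1, T2, T1, T2, T1, T1, T1, T2, T1, T1, T2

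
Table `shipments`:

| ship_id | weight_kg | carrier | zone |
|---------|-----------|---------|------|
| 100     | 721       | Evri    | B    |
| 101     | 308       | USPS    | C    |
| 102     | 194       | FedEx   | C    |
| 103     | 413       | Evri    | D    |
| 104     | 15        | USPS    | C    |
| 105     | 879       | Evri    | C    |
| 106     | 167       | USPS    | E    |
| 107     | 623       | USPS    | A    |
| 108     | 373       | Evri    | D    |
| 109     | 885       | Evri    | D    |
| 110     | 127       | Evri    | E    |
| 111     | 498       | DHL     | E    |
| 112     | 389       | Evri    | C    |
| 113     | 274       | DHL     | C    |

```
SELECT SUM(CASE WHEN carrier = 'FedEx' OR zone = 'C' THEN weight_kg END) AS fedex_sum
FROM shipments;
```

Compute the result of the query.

2059

ship_id=100: ✗
ship_id=101: ✓ → 308
ship_id=102: ✓ → 194
ship_id=103: ✗
ship_id=104: ✓ → 15
ship_id=105: ✓ → 879
ship_id=106: ✗
ship_id=107: ✗
ship_id=108: ✗
ship_id=109: ✗
ship_id=110: ✗
ship_id=111: ✗
ship_id=112: ✓ → 389
ship_id=113: ✓ → 274
fedex_sum = 308 + 194 + 15 + 879 + 389 + 274 = 2059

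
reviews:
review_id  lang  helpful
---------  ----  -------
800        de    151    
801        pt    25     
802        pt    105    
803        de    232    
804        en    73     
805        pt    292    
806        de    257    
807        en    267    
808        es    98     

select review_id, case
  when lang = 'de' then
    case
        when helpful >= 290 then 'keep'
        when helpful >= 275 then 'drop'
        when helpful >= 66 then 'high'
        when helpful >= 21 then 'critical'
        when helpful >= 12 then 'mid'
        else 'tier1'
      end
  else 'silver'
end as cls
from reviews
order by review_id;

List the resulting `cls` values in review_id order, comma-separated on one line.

review_id=800: lang='de' → inner[helpful >= 66] → high
review_id=801: lang='pt' → outer ELSE → silver
review_id=802: lang='pt' → outer ELSE → silver
review_id=803: lang='de' → inner[helpful >= 66] → high
review_id=804: lang='en' → outer ELSE → silver
review_id=805: lang='pt' → outer ELSE → silver
review_id=806: lang='de' → inner[helpful >= 66] → high
review_id=807: lang='en' → outer ELSE → silver
review_id=808: lang='es' → outer ELSE → silver

high, silver, silver, high, silver, silver, high, silver, silver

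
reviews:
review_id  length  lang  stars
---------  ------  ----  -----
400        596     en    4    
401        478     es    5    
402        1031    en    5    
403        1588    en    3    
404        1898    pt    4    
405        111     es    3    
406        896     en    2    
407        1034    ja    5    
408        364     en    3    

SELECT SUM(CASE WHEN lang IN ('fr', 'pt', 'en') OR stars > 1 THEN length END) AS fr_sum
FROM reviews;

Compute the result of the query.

review_id=400: ✓ → 596
review_id=401: ✓ → 478
review_id=402: ✓ → 1031
review_id=403: ✓ → 1588
review_id=404: ✓ → 1898
review_id=405: ✓ → 111
review_id=406: ✓ → 896
review_id=407: ✓ → 1034
review_id=408: ✓ → 364
fr_sum = 596 + 478 + 1031 + 1588 + 1898 + 111 + 896 + 1034 + 364 = 7996

7996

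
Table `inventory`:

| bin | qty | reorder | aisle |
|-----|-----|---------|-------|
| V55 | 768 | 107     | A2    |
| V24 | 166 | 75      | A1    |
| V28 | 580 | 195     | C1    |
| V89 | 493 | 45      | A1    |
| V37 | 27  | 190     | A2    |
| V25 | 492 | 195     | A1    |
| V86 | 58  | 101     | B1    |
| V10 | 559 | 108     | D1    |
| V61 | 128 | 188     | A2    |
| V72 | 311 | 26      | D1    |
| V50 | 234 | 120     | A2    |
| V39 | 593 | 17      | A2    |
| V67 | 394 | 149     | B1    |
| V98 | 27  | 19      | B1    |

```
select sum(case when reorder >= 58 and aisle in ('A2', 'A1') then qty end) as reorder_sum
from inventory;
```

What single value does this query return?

bin=V55: ✓ → 768
bin=V24: ✓ → 166
bin=V28: ✗
bin=V89: ✗
bin=V37: ✓ → 27
bin=V25: ✓ → 492
bin=V86: ✗
bin=V10: ✗
bin=V61: ✓ → 128
bin=V72: ✗
bin=V50: ✓ → 234
bin=V39: ✗
bin=V67: ✗
bin=V98: ✗
reorder_sum = 768 + 166 + 27 + 492 + 128 + 234 = 1815

1815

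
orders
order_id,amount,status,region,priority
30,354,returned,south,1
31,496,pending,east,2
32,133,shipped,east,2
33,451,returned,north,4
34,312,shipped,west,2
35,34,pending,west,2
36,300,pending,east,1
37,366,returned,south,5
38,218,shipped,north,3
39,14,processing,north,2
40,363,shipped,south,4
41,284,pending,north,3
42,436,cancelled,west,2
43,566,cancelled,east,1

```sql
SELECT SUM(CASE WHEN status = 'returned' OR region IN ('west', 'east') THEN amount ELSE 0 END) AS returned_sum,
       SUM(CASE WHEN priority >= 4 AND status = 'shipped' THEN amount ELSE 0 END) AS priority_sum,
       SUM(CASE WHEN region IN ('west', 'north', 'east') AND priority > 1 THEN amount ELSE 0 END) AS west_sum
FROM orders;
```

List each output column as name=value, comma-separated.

[returned_sum: status = 'returned' OR region IN ('west', 'east')]
order_id=30: ✓ → 354
order_id=31: ✓ → 496
order_id=32: ✓ → 133
order_id=33: ✓ → 451
order_id=34: ✓ → 312
order_id=35: ✓ → 34
order_id=36: ✓ → 300
order_id=37: ✓ → 366
order_id=38: ✗
order_id=39: ✗
order_id=40: ✗
order_id=41: ✗
order_id=42: ✓ → 436
order_id=43: ✓ → 566
returned_sum = 354 + 496 + 133 + 451 + 312 + 34 + 300 + 366 + 436 + 566 = 3448
—
[priority_sum: priority >= 4 AND status = 'shipped']
order_id=30: ✗
order_id=31: ✗
order_id=32: ✗
order_id=33: ✗
order_id=34: ✗
order_id=35: ✗
order_id=36: ✗
order_id=37: ✗
order_id=38: ✗
order_id=39: ✗
order_id=40: ✓ → 363
order_id=41: ✗
order_id=42: ✗
order_id=43: ✗
priority_sum = 363
—
[west_sum: region IN ('west', 'north', 'east') AND priority > 1]
order_id=30: ✗
order_id=31: ✓ → 496
order_id=32: ✓ → 133
order_id=33: ✓ → 451
order_id=34: ✓ → 312
order_id=35: ✓ → 34
order_id=36: ✗
order_id=37: ✗
order_id=38: ✓ → 218
order_id=39: ✓ → 14
order_id=40: ✗
order_id=41: ✓ → 284
order_id=42: ✓ → 436
order_id=43: ✗
west_sum = 496 + 133 + 451 + 312 + 34 + 218 + 14 + 284 + 436 = 2378

returned_sum=3448, priority_sum=363, west_sum=2378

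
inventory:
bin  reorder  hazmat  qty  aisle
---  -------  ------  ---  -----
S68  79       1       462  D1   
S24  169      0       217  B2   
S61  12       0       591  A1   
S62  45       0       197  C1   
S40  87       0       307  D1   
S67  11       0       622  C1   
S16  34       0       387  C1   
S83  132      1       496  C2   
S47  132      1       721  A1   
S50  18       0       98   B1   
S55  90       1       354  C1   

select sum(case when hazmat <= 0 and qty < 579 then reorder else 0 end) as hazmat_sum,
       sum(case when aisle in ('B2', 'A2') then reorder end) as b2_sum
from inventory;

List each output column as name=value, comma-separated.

[hazmat_sum: hazmat <= 0 and qty < 579]
bin=S68: ✗
bin=S24: ✓ → 169
bin=S61: ✗
bin=S62: ✓ → 45
bin=S40: ✓ → 87
bin=S67: ✗
bin=S16: ✓ → 34
bin=S83: ✗
bin=S47: ✗
bin=S50: ✓ → 18
bin=S55: ✗
hazmat_sum = 169 + 45 + 87 + 34 + 18 = 353
—
[b2_sum: aisle in ('B2', 'A2')]
bin=S68: ✗
bin=S24: ✓ → 169
bin=S61: ✗
bin=S62: ✗
bin=S40: ✗
bin=S67: ✗
bin=S16: ✗
bin=S83: ✗
bin=S47: ✗
bin=S50: ✗
bin=S55: ✗
b2_sum = 169

hazmat_sum=353, b2_sum=169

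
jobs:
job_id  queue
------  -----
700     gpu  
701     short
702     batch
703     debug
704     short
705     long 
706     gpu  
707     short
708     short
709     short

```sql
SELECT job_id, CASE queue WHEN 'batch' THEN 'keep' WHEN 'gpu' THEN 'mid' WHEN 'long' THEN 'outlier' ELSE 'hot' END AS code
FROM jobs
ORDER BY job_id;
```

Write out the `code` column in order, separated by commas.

mid, hot, keep, hot, hot, outlier, mid, hot, hot, hot

job_id=700: queue='gpu' → mid
job_id=701: ELSE → hot
job_id=702: queue='batch' → keep
job_id=703: ELSE → hot
job_id=704: ELSE → hot
job_id=705: queue='long' → outlier
job_id=706: queue='gpu' → mid
job_id=707: ELSE → hot
job_id=708: ELSE → hot
job_id=709: ELSE → hot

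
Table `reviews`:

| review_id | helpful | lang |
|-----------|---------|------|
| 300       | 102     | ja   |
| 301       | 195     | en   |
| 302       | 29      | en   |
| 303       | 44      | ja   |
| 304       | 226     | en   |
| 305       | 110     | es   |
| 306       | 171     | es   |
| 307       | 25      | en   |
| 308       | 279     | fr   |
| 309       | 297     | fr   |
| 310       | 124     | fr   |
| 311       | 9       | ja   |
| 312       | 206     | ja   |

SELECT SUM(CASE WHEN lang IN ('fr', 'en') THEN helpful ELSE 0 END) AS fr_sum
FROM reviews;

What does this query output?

1175

review_id=300: ✗
review_id=301: ✓ → 195
review_id=302: ✓ → 29
review_id=303: ✗
review_id=304: ✓ → 226
review_id=305: ✗
review_id=306: ✗
review_id=307: ✓ → 25
review_id=308: ✓ → 279
review_id=309: ✓ → 297
review_id=310: ✓ → 124
review_id=311: ✗
review_id=312: ✗
fr_sum = 195 + 29 + 226 + 25 + 279 + 297 + 124 = 1175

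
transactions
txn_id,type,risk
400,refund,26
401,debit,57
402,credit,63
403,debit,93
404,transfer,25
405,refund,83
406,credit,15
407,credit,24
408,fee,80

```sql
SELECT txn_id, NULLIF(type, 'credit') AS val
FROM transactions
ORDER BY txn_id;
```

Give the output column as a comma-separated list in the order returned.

refund, debit, NULL, debit, transfer, refund, NULL, NULL, fee

txn_id=400: type=refund vs credit: differ → refund
txn_id=401: type=debit vs credit: differ → debit
txn_id=402: type=credit vs credit: equal → NULL
txn_id=403: type=debit vs credit: differ → debit
txn_id=404: type=transfer vs credit: differ → transfer
txn_id=405: type=refund vs credit: differ → refund
txn_id=406: type=credit vs credit: equal → NULL
txn_id=407: type=credit vs credit: equal → NULL
txn_id=408: type=fee vs credit: differ → fee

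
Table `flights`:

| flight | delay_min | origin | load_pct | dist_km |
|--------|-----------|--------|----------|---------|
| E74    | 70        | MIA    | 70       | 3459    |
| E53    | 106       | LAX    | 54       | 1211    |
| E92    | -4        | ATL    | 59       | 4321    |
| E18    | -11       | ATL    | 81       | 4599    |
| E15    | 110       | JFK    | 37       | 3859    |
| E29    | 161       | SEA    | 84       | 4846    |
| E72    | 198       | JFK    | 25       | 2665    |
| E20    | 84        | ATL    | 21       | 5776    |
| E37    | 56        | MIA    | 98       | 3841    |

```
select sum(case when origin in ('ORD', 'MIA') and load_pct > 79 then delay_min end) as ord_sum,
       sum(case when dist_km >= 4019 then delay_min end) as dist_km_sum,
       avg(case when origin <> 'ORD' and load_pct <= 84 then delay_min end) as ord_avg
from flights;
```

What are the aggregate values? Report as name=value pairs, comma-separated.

ord_sum=56, dist_km_sum=230, ord_avg=89.25

[ord_sum: origin in ('ORD', 'MIA') and load_pct > 79]
flight=E74: ✗
flight=E53: ✗
flight=E92: ✗
flight=E18: ✗
flight=E15: ✗
flight=E29: ✗
flight=E72: ✗
flight=E20: ✗
flight=E37: ✓ → 56
ord_sum = 56
—
[dist_km_sum: dist_km >= 4019]
flight=E74: ✗
flight=E53: ✗
flight=E92: ✓ → -4
flight=E18: ✓ → -11
flight=E15: ✗
flight=E29: ✓ → 161
flight=E72: ✗
flight=E20: ✓ → 84
flight=E37: ✗
dist_km_sum = -4 + -11 + 161 + 84 = 230
—
[ord_avg: origin <> 'ORD' and load_pct <= 84]
flight=E74: ✓ → 70
flight=E53: ✓ → 106
flight=E92: ✓ → -4
flight=E18: ✓ → -11
flight=E15: ✓ → 110
flight=E29: ✓ → 161
flight=E72: ✓ → 198
flight=E20: ✓ → 84
flight=E37: ✗
ord_avg = (70 + 106 + -4 + -11 + 110 + 161 + 198 + 84) / 8 = 89.25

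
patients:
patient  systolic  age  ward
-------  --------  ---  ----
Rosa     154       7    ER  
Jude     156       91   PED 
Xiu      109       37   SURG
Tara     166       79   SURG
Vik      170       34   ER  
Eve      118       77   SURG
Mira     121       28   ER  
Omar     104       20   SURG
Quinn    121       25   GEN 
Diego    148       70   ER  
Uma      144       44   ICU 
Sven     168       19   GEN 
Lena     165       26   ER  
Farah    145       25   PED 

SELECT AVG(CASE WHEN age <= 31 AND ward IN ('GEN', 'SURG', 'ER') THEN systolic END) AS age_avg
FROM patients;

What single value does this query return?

138.8333333333

patient=Rosa: ✓ → 154
patient=Jude: ✗
patient=Xiu: ✗
patient=Tara: ✗
patient=Vik: ✗
patient=Eve: ✗
patient=Mira: ✓ → 121
patient=Omar: ✓ → 104
patient=Quinn: ✓ → 121
patient=Diego: ✗
patient=Uma: ✗
patient=Sven: ✓ → 168
patient=Lena: ✓ → 165
patient=Farah: ✗
age_avg = (154 + 121 + 104 + 121 + 168 + 165) / 6 = 138.8333333333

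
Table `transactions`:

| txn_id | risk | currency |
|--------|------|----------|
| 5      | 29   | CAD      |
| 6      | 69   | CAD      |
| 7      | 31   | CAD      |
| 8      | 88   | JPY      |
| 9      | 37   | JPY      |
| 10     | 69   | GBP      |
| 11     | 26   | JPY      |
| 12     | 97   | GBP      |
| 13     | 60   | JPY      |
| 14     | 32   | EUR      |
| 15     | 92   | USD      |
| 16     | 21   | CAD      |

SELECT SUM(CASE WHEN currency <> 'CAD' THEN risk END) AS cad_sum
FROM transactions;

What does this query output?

txn_id=5: ✗
txn_id=6: ✗
txn_id=7: ✗
txn_id=8: ✓ → 88
txn_id=9: ✓ → 37
txn_id=10: ✓ → 69
txn_id=11: ✓ → 26
txn_id=12: ✓ → 97
txn_id=13: ✓ → 60
txn_id=14: ✓ → 32
txn_id=15: ✓ → 92
txn_id=16: ✗
cad_sum = 88 + 37 + 69 + 26 + 97 + 60 + 32 + 92 = 501

501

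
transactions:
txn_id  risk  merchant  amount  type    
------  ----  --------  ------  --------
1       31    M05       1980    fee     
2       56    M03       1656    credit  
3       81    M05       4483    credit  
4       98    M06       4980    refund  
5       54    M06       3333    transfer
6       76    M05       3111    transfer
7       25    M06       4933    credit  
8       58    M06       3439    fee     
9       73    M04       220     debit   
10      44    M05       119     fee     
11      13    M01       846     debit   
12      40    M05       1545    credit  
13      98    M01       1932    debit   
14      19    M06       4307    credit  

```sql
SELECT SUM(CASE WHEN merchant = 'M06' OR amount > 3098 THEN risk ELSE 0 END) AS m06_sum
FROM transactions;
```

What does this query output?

411

txn_id=1: ✗
txn_id=2: ✗
txn_id=3: ✓ → 81
txn_id=4: ✓ → 98
txn_id=5: ✓ → 54
txn_id=6: ✓ → 76
txn_id=7: ✓ → 25
txn_id=8: ✓ → 58
txn_id=9: ✗
txn_id=10: ✗
txn_id=11: ✗
txn_id=12: ✗
txn_id=13: ✗
txn_id=14: ✓ → 19
m06_sum = 81 + 98 + 54 + 76 + 25 + 58 + 19 = 411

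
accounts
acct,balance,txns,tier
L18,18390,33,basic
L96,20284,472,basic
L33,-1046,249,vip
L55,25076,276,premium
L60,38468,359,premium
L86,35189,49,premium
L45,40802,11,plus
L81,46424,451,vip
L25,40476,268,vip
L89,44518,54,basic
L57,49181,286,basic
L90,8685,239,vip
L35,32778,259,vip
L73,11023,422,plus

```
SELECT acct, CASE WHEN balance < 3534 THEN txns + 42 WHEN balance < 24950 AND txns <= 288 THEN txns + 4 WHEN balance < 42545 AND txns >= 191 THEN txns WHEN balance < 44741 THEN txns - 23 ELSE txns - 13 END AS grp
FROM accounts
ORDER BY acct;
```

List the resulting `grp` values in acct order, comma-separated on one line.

37, 268, 291, 259, -12, 276, 273, 359, 422, 438, 26, 31, 243, 472

acct=L18: balance < 24950 AND txns <= 288 → 37
acct=L25: balance < 42545 AND txns >= 191 → 268
acct=L33: balance < 3534 → 291
acct=L35: balance < 42545 AND txns >= 191 → 259
acct=L45: balance < 44741 → -12
acct=L55: balance < 42545 AND txns >= 191 → 276
acct=L57: ELSE → 273
acct=L60: balance < 42545 AND txns >= 191 → 359
acct=L73: balance < 42545 AND txns >= 191 → 422
acct=L81: ELSE → 438
acct=L86: balance < 44741 → 26
acct=L89: balance < 44741 → 31
acct=L90: balance < 24950 AND txns <= 288 → 243
acct=L96: balance < 42545 AND txns >= 191 → 472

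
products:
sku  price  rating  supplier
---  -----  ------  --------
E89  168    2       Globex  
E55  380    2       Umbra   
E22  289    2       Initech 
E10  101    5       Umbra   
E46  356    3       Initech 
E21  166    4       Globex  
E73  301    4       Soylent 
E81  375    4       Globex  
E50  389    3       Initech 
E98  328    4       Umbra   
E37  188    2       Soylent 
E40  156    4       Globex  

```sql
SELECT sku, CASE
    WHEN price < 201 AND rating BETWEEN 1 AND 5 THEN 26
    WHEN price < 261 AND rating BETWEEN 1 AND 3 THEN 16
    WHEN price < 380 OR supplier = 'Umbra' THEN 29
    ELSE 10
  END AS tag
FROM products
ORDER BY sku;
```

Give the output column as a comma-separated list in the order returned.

sku=E10: price < 201 AND rating BETWEEN 1 AND 5 → 26
sku=E21: price < 201 AND rating BETWEEN 1 AND 5 → 26
sku=E22: price < 380 OR supplier = 'Umbra' → 29
sku=E37: price < 201 AND rating BETWEEN 1 AND 5 → 26
sku=E40: price < 201 AND rating BETWEEN 1 AND 5 → 26
sku=E46: price < 380 OR supplier = 'Umbra' → 29
sku=E50: ELSE → 10
sku=E55: price < 380 OR supplier = 'Umbra' → 29
sku=E73: price < 380 OR supplier = 'Umbra' → 29
sku=E81: price < 380 OR supplier = 'Umbra' → 29
sku=E89: price < 201 AND rating BETWEEN 1 AND 5 → 26
sku=E98: price < 380 OR supplier = 'Umbra' → 29

26, 26, 29, 26, 26, 29, 10, 29, 29, 29, 26, 29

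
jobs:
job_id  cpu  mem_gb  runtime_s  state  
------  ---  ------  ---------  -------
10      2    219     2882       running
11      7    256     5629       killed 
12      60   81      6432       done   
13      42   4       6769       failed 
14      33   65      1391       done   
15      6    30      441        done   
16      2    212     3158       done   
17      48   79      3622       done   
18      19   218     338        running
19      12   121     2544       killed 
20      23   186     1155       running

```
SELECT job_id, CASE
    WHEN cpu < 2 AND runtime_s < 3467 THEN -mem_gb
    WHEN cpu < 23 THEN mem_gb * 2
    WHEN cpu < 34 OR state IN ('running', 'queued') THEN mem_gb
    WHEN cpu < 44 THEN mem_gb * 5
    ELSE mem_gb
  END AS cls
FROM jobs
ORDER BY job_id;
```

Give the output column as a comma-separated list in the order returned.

438, 512, 81, 20, 65, 60, 424, 79, 436, 242, 186

job_id=10: cpu < 23 → 438
job_id=11: cpu < 23 → 512
job_id=12: ELSE → 81
job_id=13: cpu < 44 → 20
job_id=14: cpu < 34 OR state IN ('running', 'queued') → 65
job_id=15: cpu < 23 → 60
job_id=16: cpu < 23 → 424
job_id=17: ELSE → 79
job_id=18: cpu < 23 → 436
job_id=19: cpu < 23 → 242
job_id=20: cpu < 34 OR state IN ('running', 'queued') → 186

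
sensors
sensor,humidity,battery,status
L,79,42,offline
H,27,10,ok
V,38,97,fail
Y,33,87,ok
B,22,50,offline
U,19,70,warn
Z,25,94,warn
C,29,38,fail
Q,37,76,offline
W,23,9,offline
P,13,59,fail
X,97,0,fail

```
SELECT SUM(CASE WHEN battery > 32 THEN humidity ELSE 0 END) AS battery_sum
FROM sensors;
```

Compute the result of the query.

sensor=L: ✓ → 79
sensor=H: ✗
sensor=V: ✓ → 38
sensor=Y: ✓ → 33
sensor=B: ✓ → 22
sensor=U: ✓ → 19
sensor=Z: ✓ → 25
sensor=C: ✓ → 29
sensor=Q: ✓ → 37
sensor=W: ✗
sensor=P: ✓ → 13
sensor=X: ✗
battery_sum = 79 + 38 + 33 + 22 + 19 + 25 + 29 + 37 + 13 = 295

295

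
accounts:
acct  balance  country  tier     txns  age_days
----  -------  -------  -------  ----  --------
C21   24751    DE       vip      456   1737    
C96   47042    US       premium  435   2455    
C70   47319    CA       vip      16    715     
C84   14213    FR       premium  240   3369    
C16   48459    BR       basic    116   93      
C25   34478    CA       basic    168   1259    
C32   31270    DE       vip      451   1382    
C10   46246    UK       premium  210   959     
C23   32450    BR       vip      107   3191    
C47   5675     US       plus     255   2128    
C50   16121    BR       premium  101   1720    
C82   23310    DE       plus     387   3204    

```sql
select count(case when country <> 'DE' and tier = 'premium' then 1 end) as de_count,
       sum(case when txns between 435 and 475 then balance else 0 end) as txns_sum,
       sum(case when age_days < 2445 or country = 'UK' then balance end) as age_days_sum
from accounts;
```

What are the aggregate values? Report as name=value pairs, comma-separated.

[de_count: country <> 'DE' and tier = 'premium']
acct=C21: ✗
acct=C96: ✓ → 1
acct=C70: ✗
acct=C84: ✓ → 1
acct=C16: ✗
acct=C25: ✗
acct=C32: ✗
acct=C10: ✓ → 1
acct=C23: ✗
acct=C47: ✗
acct=C50: ✓ → 1
acct=C82: ✗
de_count = COUNT(1, 1, 1, 1) = 4
—
[txns_sum: txns between 435 and 475]
acct=C21: ✓ → 24751
acct=C96: ✓ → 47042
acct=C70: ✗
acct=C84: ✗
acct=C16: ✗
acct=C25: ✗
acct=C32: ✓ → 31270
acct=C10: ✗
acct=C23: ✗
acct=C47: ✗
acct=C50: ✗
acct=C82: ✗
txns_sum = 24751 + 47042 + 31270 = 103063
—
[age_days_sum: age_days < 2445 or country = 'UK']
acct=C21: ✓ → 24751
acct=C96: ✗
acct=C70: ✓ → 47319
acct=C84: ✗
acct=C16: ✓ → 48459
acct=C25: ✓ → 34478
acct=C32: ✓ → 31270
acct=C10: ✓ → 46246
acct=C23: ✗
acct=C47: ✓ → 5675
acct=C50: ✓ → 16121
acct=C82: ✗
age_days_sum = 24751 + 47319 + 48459 + 34478 + 31270 + 46246 + 5675 + 16121 = 254319

de_count=4, txns_sum=103063, age_days_sum=254319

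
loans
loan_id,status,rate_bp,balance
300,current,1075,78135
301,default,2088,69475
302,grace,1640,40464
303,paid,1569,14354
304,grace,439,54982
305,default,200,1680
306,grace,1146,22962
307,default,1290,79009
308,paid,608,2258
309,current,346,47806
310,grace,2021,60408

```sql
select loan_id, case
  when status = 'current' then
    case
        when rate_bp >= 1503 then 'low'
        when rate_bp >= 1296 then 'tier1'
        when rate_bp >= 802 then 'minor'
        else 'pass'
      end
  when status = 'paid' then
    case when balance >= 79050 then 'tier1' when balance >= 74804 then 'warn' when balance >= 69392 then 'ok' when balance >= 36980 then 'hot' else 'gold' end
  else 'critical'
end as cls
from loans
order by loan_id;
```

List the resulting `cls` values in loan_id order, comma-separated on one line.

minor, critical, critical, gold, critical, critical, critical, critical, gold, pass, critical

loan_id=300: status='current' → inner[rate_bp >= 802] → minor
loan_id=301: status='default' → outer ELSE → critical
loan_id=302: status='grace' → outer ELSE → critical
loan_id=303: status='paid' → inner[ELSE] → gold
loan_id=304: status='grace' → outer ELSE → critical
loan_id=305: status='default' → outer ELSE → critical
loan_id=306: status='grace' → outer ELSE → critical
loan_id=307: status='default' → outer ELSE → critical
loan_id=308: status='paid' → inner[ELSE] → gold
loan_id=309: status='current' → inner[ELSE] → pass
loan_id=310: status='grace' → outer ELSE → critical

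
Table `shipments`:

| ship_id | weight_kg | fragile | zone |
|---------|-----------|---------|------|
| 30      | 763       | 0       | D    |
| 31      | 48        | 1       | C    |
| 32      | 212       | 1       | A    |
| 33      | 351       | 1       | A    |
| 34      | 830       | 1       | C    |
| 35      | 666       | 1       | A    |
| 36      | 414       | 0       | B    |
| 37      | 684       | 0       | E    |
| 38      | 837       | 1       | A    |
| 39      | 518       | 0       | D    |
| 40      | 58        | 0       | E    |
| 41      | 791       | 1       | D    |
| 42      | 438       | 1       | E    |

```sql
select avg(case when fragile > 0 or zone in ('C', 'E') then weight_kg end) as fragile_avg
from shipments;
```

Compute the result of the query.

ship_id=30: ✗
ship_id=31: ✓ → 48
ship_id=32: ✓ → 212
ship_id=33: ✓ → 351
ship_id=34: ✓ → 830
ship_id=35: ✓ → 666
ship_id=36: ✗
ship_id=37: ✓ → 684
ship_id=38: ✓ → 837
ship_id=39: ✗
ship_id=40: ✓ → 58
ship_id=41: ✓ → 791
ship_id=42: ✓ → 438
fragile_avg = (48 + 212 + 351 + 830 + 666 + 684 + 837 + 58 + 791 + 438) / 10 = 491.5

491.5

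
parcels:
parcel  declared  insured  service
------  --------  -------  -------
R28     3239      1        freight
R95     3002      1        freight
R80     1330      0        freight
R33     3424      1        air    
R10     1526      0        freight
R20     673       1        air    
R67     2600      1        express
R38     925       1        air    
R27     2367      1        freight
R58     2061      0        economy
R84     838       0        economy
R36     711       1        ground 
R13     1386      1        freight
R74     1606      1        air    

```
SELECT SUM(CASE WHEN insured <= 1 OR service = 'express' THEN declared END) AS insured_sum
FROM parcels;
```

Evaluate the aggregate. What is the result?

25688

parcel=R28: ✓ → 3239
parcel=R95: ✓ → 3002
parcel=R80: ✓ → 1330
parcel=R33: ✓ → 3424
parcel=R10: ✓ → 1526
parcel=R20: ✓ → 673
parcel=R67: ✓ → 2600
parcel=R38: ✓ → 925
parcel=R27: ✓ → 2367
parcel=R58: ✓ → 2061
parcel=R84: ✓ → 838
parcel=R36: ✓ → 711
parcel=R13: ✓ → 1386
parcel=R74: ✓ → 1606
insured_sum = 3239 + 3002 + 1330 + 3424 + 1526 + 673 + 2600 + 925 + 2367 + 2061 + 838 + 711 + 1386 + 1606 = 25688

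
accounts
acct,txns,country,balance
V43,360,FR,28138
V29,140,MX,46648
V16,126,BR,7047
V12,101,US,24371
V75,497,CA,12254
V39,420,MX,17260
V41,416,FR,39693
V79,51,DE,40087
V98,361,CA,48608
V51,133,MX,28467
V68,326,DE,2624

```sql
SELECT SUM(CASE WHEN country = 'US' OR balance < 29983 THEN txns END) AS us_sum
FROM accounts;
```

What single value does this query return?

acct=V43: ✓ → 360
acct=V29: ✗
acct=V16: ✓ → 126
acct=V12: ✓ → 101
acct=V75: ✓ → 497
acct=V39: ✓ → 420
acct=V41: ✗
acct=V79: ✗
acct=V98: ✗
acct=V51: ✓ → 133
acct=V68: ✓ → 326
us_sum = 360 + 126 + 101 + 497 + 420 + 133 + 326 = 1963

1963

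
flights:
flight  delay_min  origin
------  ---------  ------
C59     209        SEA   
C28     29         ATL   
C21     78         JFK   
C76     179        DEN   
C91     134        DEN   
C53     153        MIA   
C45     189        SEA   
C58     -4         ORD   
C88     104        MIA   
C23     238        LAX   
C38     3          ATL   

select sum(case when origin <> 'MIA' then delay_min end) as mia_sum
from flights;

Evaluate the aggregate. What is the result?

flight=C59: ✓ → 209
flight=C28: ✓ → 29
flight=C21: ✓ → 78
flight=C76: ✓ → 179
flight=C91: ✓ → 134
flight=C53: ✗
flight=C45: ✓ → 189
flight=C58: ✓ → -4
flight=C88: ✗
flight=C23: ✓ → 238
flight=C38: ✓ → 3
mia_sum = 209 + 29 + 78 + 179 + 134 + 189 + -4 + 238 + 3 = 1055

1055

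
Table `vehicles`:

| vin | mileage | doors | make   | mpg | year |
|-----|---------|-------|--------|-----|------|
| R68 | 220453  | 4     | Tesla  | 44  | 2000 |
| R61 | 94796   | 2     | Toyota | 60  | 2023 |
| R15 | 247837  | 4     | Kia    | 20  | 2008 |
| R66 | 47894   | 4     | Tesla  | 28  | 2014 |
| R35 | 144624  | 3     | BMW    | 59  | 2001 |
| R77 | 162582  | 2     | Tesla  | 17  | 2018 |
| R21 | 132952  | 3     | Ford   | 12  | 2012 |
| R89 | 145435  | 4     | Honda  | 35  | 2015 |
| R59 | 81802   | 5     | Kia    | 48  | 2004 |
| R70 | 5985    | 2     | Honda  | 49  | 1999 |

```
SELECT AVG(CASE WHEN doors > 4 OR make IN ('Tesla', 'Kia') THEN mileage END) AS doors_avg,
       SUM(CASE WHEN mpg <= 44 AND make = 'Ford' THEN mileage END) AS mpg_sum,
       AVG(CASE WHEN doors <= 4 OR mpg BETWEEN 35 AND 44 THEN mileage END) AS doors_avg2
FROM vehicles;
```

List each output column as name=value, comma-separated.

[doors_avg: doors > 4 OR make IN ('Tesla', 'Kia')]
vin=R68: ✓ → 220453
vin=R61: ✗
vin=R15: ✓ → 247837
vin=R66: ✓ → 47894
vin=R35: ✗
vin=R77: ✓ → 162582
vin=R21: ✗
vin=R89: ✗
vin=R59: ✓ → 81802
vin=R70: ✗
doors_avg = (220453 + 247837 + 47894 + 162582 + 81802) / 5 = 152113.6
—
[mpg_sum: mpg <= 44 AND make = 'Ford']
vin=R68: ✗
vin=R61: ✗
vin=R15: ✗
vin=R66: ✗
vin=R35: ✗
vin=R77: ✗
vin=R21: ✓ → 132952
vin=R89: ✗
vin=R59: ✗
vin=R70: ✗
mpg_sum = 132952
—
[doors_avg2: doors <= 4 OR mpg BETWEEN 35 AND 44]
vin=R68: ✓ → 220453
vin=R61: ✓ → 94796
vin=R15: ✓ → 247837
vin=R66: ✓ → 47894
vin=R35: ✓ → 144624
vin=R77: ✓ → 162582
vin=R21: ✓ → 132952
vin=R89: ✓ → 145435
vin=R59: ✗
vin=R70: ✓ → 5985
doors_avg2 = (220453 + 94796 + 247837 + 47894 + 144624 + 162582 + 132952 + 145435 + 5985) / 9 = 133617.5555555556

doors_avg=152113.6, mpg_sum=132952, doors_avg2=133617.5555555556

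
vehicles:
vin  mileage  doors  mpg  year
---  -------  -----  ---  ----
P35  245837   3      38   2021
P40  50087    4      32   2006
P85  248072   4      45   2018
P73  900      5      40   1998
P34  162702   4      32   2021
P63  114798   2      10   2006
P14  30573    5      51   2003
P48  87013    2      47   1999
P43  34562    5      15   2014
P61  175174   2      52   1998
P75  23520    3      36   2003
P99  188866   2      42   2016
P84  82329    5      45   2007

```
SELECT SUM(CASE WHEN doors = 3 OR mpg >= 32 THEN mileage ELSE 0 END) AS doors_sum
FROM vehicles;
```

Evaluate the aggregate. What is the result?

vin=P35: ✓ → 245837
vin=P40: ✓ → 50087
vin=P85: ✓ → 248072
vin=P73: ✓ → 900
vin=P34: ✓ → 162702
vin=P63: ✗
vin=P14: ✓ → 30573
vin=P48: ✓ → 87013
vin=P43: ✗
vin=P61: ✓ → 175174
vin=P75: ✓ → 23520
vin=P99: ✓ → 188866
vin=P84: ✓ → 82329
doors_sum = 245837 + 50087 + 248072 + 900 + 162702 + 30573 + 87013 + 175174 + 23520 + 188866 + 82329 = 1295073

1295073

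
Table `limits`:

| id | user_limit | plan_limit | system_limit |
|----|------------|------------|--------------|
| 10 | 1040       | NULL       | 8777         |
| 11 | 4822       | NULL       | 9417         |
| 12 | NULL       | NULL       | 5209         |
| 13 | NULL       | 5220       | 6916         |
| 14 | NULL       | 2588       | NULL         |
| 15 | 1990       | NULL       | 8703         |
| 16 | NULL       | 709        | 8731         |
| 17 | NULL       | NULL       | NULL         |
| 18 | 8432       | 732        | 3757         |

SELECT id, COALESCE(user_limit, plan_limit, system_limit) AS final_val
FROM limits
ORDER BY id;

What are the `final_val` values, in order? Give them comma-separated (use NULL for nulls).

1040, 4822, 5209, 5220, 2588, 1990, 709, NULL, 8432

id=10: user_limit=1040 → 1040
id=11: user_limit=4822 → 4822
id=12: user_limit=NULL, plan_limit=NULL, system_limit=5209 → 5209
id=13: user_limit=NULL, plan_limit=5220 → 5220
id=14: user_limit=NULL, plan_limit=2588 → 2588
id=15: user_limit=1990 → 1990
id=16: user_limit=NULL, plan_limit=709 → 709
id=17: user_limit=NULL, plan_limit=NULL, system_limit=NULL (all NULL) → NULL
id=18: user_limit=8432 → 8432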